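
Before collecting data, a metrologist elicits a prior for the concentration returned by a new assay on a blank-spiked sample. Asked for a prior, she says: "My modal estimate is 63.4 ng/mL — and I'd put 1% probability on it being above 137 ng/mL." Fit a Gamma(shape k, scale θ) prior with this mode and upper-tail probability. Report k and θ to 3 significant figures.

k ≈ 9.15, θ ≈ 7.78

Gamma(k,θ) with k>1 has mode (k−1)θ, so θ = 63.4/(k−1).
Need P(X < 137) = 0.99 with θ tied to k this way. Start at k = 2, θ = 63.4: P(X<137) ≈ 0.636.
Too low — raise k to concentrate. Iterating converges to k ≈ 9.15.
Then θ = 63.4/(9.15−1) ≈ 7.78.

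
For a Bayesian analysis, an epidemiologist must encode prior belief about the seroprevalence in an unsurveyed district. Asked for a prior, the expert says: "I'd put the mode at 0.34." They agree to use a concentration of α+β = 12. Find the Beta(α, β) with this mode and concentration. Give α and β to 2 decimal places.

For α,β > 1 the Beta mode is (α−1)/(α+β−2). With α+β = 12, the mode is (α−1)/10.
Set (α−1)/10 = 0.34 → α = 1 + 0.34·10 = 4.40.
β = 12 − α = 7.60.

α = 4.40, β = 7.60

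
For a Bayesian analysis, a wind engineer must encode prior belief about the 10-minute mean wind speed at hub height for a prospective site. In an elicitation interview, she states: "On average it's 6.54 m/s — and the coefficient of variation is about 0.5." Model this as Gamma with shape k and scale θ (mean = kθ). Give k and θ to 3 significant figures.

For Gamma(k, scale θ): mean = kθ, variance = kθ², so CV = 1/√k.
CV = 0.5, hence k = 1/CV² = 4.
Then θ = mean/k = 6.54/4 = 1.64.

k ≈ 4, θ ≈ 1.64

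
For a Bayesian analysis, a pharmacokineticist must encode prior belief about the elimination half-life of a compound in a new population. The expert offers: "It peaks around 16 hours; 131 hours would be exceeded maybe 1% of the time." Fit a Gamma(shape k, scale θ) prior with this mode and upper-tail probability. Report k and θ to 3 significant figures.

k ≈ 1.75, θ ≈ 21.2

Gamma(k,θ) with k>1 has mode (k−1)θ, so θ = 16/(k−1).
Need P(X < 131) = 0.99 with θ tied to k this way. Start at k = 2, θ = 16: P(X<131) ≈ 0.997.
Too high — lower k to spread out. Iterating converges to k ≈ 1.75.
Then θ = 16/(1.75−1) ≈ 21.2.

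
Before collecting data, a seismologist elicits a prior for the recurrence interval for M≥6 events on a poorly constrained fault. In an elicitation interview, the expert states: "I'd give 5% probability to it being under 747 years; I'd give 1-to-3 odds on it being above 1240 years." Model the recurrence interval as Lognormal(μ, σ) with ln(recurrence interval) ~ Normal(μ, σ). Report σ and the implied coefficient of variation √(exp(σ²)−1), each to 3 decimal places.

If T ~ Lognormal(μ,σ) then ln T ~ Normal(μ,σ), so the p-quantile of ln T is μ + z_p·σ.
ln(747) = 6.616 and ln(1240) = 7.123; z_{0.05} = -1.645, z_{0.75} = 0.6745.
σ = (7.123 − 6.616)/(0.6745 − (-1.645)) = 0.219.
μ = 6.616 − (-1.645)·0.219 = 6.975.
CV = √(exp(σ²)−1) = √(exp(0.0477)−1) = 0.221.

σ ≈ 0.219, CV ≈ 0.221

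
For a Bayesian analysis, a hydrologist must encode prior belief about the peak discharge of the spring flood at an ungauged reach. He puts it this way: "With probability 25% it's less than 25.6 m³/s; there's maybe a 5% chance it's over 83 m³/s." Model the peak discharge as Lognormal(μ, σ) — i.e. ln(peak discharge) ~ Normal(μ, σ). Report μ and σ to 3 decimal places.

μ ≈ 3.585, σ ≈ 0.507

If T ~ Lognormal(μ,σ) then ln T ~ Normal(μ,σ), so the p-quantile of ln T is μ + z_p·σ.
ln(25.6) = 3.243 and ln(83) = 4.419; z_{0.25} = -0.6745, z_{0.95} = 1.645.
σ = (4.419 − 3.243)/(1.645 − (-0.6745)) = 0.507.
μ = 3.243 − (-0.6745)·0.507 = 3.585.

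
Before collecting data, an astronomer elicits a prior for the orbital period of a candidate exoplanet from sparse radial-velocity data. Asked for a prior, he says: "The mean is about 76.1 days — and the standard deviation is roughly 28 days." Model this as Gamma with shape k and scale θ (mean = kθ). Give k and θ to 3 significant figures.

k ≈ 7.39, θ ≈ 10.3

For Gamma(k, scale θ): mean = kθ, variance = kθ², so CV = 1/√k.
CV = SD/mean = 28/76.1 = 0.3679, hence k = 1/CV² = 7.39.
Then θ = mean/k = 76.1/7.39 = 10.3.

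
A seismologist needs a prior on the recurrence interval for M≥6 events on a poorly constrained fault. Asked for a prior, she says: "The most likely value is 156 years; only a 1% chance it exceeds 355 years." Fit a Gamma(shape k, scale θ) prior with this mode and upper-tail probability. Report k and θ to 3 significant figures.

k ≈ 8.08, θ ≈ 22

Gamma(k,θ) with k>1 has mode (k−1)θ, so θ = 156/(k−1).
Need P(X < 355) = 0.99 with θ tied to k this way. Start at k = 2, θ = 156: P(X<355) ≈ 0.663.
Too low — raise k to concentrate. Iterating converges to k ≈ 8.08.
Then θ = 156/(8.08−1) ≈ 22.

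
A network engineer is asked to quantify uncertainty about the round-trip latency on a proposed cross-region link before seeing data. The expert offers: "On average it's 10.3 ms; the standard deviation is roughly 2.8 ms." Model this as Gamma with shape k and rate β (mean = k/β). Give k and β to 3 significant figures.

k ≈ 13.5, β ≈ 1.31

For Gamma(k, rate β): mean = k/β, variance = k/β², so CV = 1/√k.
CV = SD/mean = 2.8/10.3 = 0.2718, hence k = 1/CV² = 13.5.
Then β = k/mean = 13.5/10.3 = 1.31.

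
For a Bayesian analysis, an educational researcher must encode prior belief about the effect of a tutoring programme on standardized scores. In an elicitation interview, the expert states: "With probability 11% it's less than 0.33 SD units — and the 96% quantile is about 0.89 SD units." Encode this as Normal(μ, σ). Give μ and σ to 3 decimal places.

μ = 0.561, σ = 0.188

The p-quantile of Normal(μ,σ) is μ + z_p·σ, with z_{0.11} = -1.227 and z_{0.96} = 1.751.
Eliminate σ: μ = (z₂·x₁ − z₁·x₂)/(z₂ − z₁) = (1.751·0.33 − (-1.227)·0.89)/2.977 = 0.561.
Then σ = (x₂ − x₁)/(z₂ − z₁) = (0.89 − 0.33)/2.977 = 0.188.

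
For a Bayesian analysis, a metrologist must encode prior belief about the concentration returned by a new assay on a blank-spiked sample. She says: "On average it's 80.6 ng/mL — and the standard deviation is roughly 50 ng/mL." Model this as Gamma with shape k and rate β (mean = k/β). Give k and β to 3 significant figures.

For Gamma(k, rate β): mean = k/β, variance = k/β², so CV = 1/√k.
CV = SD/mean = 50/80.6 = 0.6203, hence k = 1/CV² = 2.6.
Then β = k/mean = 2.6/80.6 = 0.0322.

k ≈ 2.6, β ≈ 0.0322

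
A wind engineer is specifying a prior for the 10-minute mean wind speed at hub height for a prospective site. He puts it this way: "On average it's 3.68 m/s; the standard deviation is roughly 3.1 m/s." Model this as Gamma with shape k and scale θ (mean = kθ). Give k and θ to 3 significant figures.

k ≈ 1.41, θ ≈ 2.61

For Gamma(k, scale θ): mean = kθ, variance = kθ², so CV = 1/√k.
CV = SD/mean = 3.1/3.68 = 0.8424, hence k = 1/CV² = 1.41.
Then θ = mean/k = 3.68/1.41 = 2.61.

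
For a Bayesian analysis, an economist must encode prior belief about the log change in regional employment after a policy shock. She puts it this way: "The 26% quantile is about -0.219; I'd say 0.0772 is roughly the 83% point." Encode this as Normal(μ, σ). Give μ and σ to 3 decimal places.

μ = -0.100, σ = 0.185

The p-quantile of Normal(μ,σ) is μ + z_p·σ, with z_{0.26} = -0.6433 and z_{0.83} = 0.9542.
Eliminate σ: μ = (z₂·x₁ − z₁·x₂)/(z₂ − z₁) = (0.9542·-0.219 − (-0.6433)·0.0772)/1.598 = -0.100.
Then σ = (x₂ − x₁)/(z₂ − z₁) = (0.0772 − -0.219)/1.598 = 0.185.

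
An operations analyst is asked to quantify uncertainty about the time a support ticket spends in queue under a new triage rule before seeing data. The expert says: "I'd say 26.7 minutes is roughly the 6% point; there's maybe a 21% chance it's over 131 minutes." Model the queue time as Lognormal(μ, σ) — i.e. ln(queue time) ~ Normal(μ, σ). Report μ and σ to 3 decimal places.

μ ≈ 4.332, σ ≈ 0.674

If T ~ Lognormal(μ,σ) then ln T ~ Normal(μ,σ), so the p-quantile of ln T is μ + z_p·σ.
ln(26.7) = 3.285 and ln(131) = 4.875; z_{0.06} = -1.555, z_{0.79} = 0.8064.
σ = (4.875 − 3.285)/(0.8064 − (-1.555)) = 0.674.
μ = 3.285 − (-1.555)·0.674 = 4.332.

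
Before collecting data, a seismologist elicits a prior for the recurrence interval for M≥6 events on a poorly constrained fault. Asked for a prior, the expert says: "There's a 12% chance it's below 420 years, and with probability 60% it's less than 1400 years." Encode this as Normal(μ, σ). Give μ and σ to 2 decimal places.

For Normal(μ,σ), the p-quantile is μ + z_p·σ. Here z_{0.12} = -1.175, z_{0.6} = 0.2533.
So 420 = μ − 1.175σ and 1400 = μ + 0.2533σ.
Subtracting: σ = (1400 − 420)/(0.2533 − (-1.175)) = 686.11.
Then μ = 420 − (-1.175)·686.11 = 1226.17.

μ = 1226.17, σ = 686.11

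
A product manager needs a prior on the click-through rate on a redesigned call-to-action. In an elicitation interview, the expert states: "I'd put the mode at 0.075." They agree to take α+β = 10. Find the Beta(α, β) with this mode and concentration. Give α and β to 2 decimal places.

α = 1.60, β = 8.40

For α,β > 1 the Beta mode is (α−1)/(α+β−2). With α+β = 10, the mode is (α−1)/8.
Set (α−1)/8 = 0.075 → α = 1 + 0.075·8 = 1.60.
β = 10 − α = 8.40.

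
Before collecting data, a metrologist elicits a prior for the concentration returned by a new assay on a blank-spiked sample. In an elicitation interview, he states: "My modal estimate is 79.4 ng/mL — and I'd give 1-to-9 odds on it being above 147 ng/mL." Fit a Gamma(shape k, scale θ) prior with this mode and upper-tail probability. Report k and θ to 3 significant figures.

k ≈ 6.03, θ ≈ 15.8

Gamma(k,θ) with k>1 has mode (k−1)θ, so θ = 79.4/(k−1).
Need P(X < 147) = 0.9 with θ tied to k this way. Start at k = 2, θ = 79.4: P(X<147) ≈ 0.552.
Too low — raise k to concentrate. Iterating converges to k ≈ 6.03.
Then θ = 79.4/(6.03−1) ≈ 15.8.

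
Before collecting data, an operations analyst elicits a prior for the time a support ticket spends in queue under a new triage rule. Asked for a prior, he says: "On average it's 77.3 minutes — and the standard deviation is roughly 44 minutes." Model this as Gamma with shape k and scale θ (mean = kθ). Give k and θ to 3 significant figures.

For Gamma(k, scale θ): mean = kθ, variance = kθ², so CV = 1/√k.
CV = SD/mean = 44/77.3 = 0.5692, hence k = 1/CV² = 3.09.
Then θ = mean/k = 77.3/3.09 = 25.

k ≈ 3.09, θ ≈ 25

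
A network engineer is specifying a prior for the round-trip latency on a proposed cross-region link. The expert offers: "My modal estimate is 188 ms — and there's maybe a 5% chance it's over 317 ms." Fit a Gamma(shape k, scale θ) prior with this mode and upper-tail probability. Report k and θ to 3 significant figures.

Gamma(k,θ) with k>1 has mode (k−1)θ, so θ = 188/(k−1).
Need P(X < 317) = 0.95 with θ tied to k this way. Start at k = 2, θ = 188: P(X<317) ≈ 0.502.
Too low — raise k to concentrate. Iterating converges to k ≈ 11.2.
Then θ = 188/(11.2−1) ≈ 18.4.

k ≈ 11.2, θ ≈ 18.4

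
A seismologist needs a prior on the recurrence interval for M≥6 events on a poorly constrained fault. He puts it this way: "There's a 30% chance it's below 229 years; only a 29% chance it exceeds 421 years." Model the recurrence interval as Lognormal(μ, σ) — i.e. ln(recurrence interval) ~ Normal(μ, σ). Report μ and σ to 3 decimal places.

If T ~ Lognormal(μ,σ) then ln T ~ Normal(μ,σ), so the p-quantile of ln T is μ + z_p·σ.
ln(229) = 5.434 and ln(421) = 6.043; z_{0.3} = -0.5244, z_{0.71} = 0.5534.
σ = (6.043 − 5.434)/(0.5534 − (-0.5244)) = 0.565.
μ = 5.434 − (-0.5244)·0.565 = 5.730.

μ ≈ 5.730, σ ≈ 0.565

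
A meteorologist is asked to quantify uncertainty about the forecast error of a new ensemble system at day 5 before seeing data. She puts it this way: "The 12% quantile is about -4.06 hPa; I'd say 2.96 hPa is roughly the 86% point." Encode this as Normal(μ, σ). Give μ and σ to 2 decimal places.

μ = -0.40, σ = 3.11

The p-quantile of Normal(μ,σ) is μ + z_p·σ, with z_{0.12} = -1.175 and z_{0.86} = 1.08.
Eliminate σ: μ = (z₂·x₁ − z₁·x₂)/(z₂ − z₁) = (1.08·-4.06 − (-1.175)·2.96)/2.255 = -0.40.
Then σ = (x₂ − x₁)/(z₂ − z₁) = (2.96 − -4.06)/2.255 = 3.11.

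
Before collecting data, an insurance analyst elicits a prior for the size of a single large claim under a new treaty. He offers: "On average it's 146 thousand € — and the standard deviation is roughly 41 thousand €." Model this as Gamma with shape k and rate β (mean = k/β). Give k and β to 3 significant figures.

For Gamma(k, rate β): mean = k/β, variance = k/β², so CV = 1/√k.
CV = SD/mean = 41/146 = 0.2808, hence k = 1/CV² = 12.7.
Then β = k/mean = 12.7/146 = 0.0869.

k ≈ 12.7, β ≈ 0.0869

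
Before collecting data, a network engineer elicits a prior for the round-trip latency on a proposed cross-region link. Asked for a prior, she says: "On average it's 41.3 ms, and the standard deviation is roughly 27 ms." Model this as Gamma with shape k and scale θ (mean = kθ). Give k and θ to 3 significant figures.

k ≈ 2.34, θ ≈ 17.7

For Gamma(k, scale θ): mean = kθ, variance = kθ², so CV = 1/√k.
CV = SD/mean = 27/41.3 = 0.6538, hence k = 1/CV² = 2.34.
Then θ = mean/k = 41.3/2.34 = 17.7.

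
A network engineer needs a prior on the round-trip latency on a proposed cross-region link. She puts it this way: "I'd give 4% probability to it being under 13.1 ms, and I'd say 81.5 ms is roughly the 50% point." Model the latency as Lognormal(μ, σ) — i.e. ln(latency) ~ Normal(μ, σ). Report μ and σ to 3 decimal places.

If T ~ Lognormal(μ,σ) then ln T ~ Normal(μ,σ), so the p-quantile of ln T is μ + z_p·σ.
ln(13.1) = 2.573 and ln(81.5) = 4.401; z_{0.04} = -1.751, z_{0.5} = 0.
σ = (4.401 − 2.573)/(0 − (-1.751)) = 1.044.
μ = 2.573 − (-1.751)·1.044 = 4.401.

μ ≈ 4.401, σ ≈ 1.044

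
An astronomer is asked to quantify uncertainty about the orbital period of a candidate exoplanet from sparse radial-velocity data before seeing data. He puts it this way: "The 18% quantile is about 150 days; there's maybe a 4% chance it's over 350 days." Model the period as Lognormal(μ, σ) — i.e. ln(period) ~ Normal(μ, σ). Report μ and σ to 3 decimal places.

If T ~ Lognormal(μ,σ) then ln T ~ Normal(μ,σ), so the p-quantile of ln T is μ + z_p·σ.
ln(150) = 5.011 and ln(350) = 5.858; z_{0.18} = -0.9154, z_{0.96} = 1.751.
σ = (5.858 − 5.011)/(1.751 − (-0.9154)) = 0.318.
μ = 5.011 − (-0.9154)·0.318 = 5.302.

μ ≈ 5.302, σ ≈ 0.318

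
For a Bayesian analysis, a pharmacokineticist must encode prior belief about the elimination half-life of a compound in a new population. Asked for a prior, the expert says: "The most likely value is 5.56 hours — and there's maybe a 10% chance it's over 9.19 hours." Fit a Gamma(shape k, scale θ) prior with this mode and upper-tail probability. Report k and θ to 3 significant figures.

Gamma(k,θ) with k>1 has mode (k−1)θ, so θ = 5.56/(k−1).
Need P(X < 9.19) = 0.9 with θ tied to k this way. Start at k = 2, θ = 5.56: P(X<9.19) ≈ 0.492.
Too low — raise k to concentrate. Iterating converges to k ≈ 8.47.
Then θ = 5.56/(8.47−1) ≈ 0.744.

k ≈ 8.47, θ ≈ 0.744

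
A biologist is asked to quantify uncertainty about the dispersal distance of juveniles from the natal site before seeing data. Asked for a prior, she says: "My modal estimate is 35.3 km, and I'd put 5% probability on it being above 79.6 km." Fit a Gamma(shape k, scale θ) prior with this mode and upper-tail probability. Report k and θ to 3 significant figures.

k ≈ 5.15, θ ≈ 8.5

Gamma(k,θ) with k>1 has mode (k−1)θ, so θ = 35.3/(k−1).
Need P(X < 79.6) = 0.95 with θ tied to k this way. Start at k = 2, θ = 35.3: P(X<79.6) ≈ 0.659.
Too low — raise k to concentrate. Iterating converges to k ≈ 5.15.
Then θ = 35.3/(5.15−1) ≈ 8.5.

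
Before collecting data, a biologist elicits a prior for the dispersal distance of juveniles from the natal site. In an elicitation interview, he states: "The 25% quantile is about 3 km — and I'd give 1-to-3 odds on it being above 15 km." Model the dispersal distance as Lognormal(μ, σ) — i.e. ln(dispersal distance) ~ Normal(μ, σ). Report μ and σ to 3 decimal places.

μ ≈ 1.903, σ ≈ 1.193

If T ~ Lognormal(μ,σ) then ln T ~ Normal(μ,σ), so the p-quantile of ln T is μ + z_p·σ.
ln(3) = 1.099 and ln(15) = 2.708; z_{0.25} = -0.6745, z_{0.75} = 0.6745.
σ = (2.708 − 1.099)/(0.6745 − (-0.6745)) = 1.193.
μ = 1.099 − (-0.6745)·1.193 = 1.903.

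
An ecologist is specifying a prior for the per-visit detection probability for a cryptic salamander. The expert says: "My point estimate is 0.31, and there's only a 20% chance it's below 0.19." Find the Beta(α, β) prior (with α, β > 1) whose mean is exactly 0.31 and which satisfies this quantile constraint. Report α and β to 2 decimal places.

With mean 0.31 fixed, write α = 0.31s, β = 0.69s where s = α+β.
Need P(θ < 0.19) = 0.2 under Beta(0.31s, 0.69s). Normal approximation: (q−m)/√(m(1−m)/s) ≈ z_{0.2} = -0.842, so s ≈ 0.31·0.69·(-0.842)²/(0.19−0.31)² = 10.5.
At s = 10.5: P(θ<0.19) ≈ 0.206. Adjusting to match 0.2 gives s ≈ 10.92.
So α = 0.31·10.92 ≈ 3.39, β = 0.69·10.92 ≈ 7.54.

α ≈ 3.39, β ≈ 7.54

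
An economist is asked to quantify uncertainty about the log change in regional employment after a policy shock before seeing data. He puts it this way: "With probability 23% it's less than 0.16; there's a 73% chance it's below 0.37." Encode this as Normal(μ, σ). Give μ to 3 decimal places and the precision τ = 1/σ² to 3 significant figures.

For Normal(μ,σ), the p-quantile is μ + z_p·σ. Here z_{0.23} = -0.7388, z_{0.73} = 0.6128.
So 0.16 = μ − 0.7388σ and 0.37 = μ + 0.6128σ.
Subtracting: σ = (0.37 − 0.16)/(0.6128 − (-0.7388)) = 0.155.
Then μ = 0.16 − (-0.7388)·0.155 = 0.275.
Precision τ = 1/σ² = 1/0.1554² = 41.4.

μ = 0.275, τ = 41.4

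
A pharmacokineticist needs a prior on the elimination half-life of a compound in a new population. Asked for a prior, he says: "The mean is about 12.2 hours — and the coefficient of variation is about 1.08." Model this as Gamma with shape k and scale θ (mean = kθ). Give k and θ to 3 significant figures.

k ≈ 0.857, θ ≈ 14.2

For Gamma(k, scale θ): mean = kθ, variance = kθ², so CV = 1/√k.
CV = 1.08, hence k = 1/CV² = 0.857.
Then θ = mean/k = 12.2/0.857 = 14.2.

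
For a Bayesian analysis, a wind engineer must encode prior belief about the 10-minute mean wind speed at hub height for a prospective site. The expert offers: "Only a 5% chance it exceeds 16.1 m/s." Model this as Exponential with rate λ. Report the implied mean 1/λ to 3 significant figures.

P(T > 16.1) = e^(−λ·16.1) = 0.05, so λ = −ln(0.05)/16.1 = 0.186.
Mean = 1/λ = 5.37 m/s.

mean ≈ 5.37 m/s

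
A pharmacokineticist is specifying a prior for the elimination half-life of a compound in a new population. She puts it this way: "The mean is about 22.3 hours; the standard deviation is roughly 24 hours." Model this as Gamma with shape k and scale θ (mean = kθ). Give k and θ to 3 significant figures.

k ≈ 0.863, θ ≈ 25.8

For Gamma(k, scale θ): mean = kθ, variance = kθ², so CV = 1/√k.
CV = SD/mean = 24/22.3 = 1.076, hence k = 1/CV² = 0.863.
Then θ = mean/k = 22.3/0.863 = 25.8.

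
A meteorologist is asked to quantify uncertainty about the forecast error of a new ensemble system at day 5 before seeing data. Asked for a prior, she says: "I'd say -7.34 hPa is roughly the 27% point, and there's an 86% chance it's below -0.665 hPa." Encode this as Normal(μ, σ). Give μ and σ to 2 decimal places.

The p-quantile of Normal(μ,σ) is μ + z_p·σ, with z_{0.27} = -0.6128 and z_{0.86} = 1.08.
Eliminate σ: μ = (z₂·x₁ − z₁·x₂)/(z₂ − z₁) = (1.08·-7.34 − (-0.6128)·-0.665)/1.693 = -4.92.
Then σ = (x₂ − x₁)/(z₂ − z₁) = (-0.665 − -7.34)/1.693 = 3.94.

μ = -4.92, σ = 3.94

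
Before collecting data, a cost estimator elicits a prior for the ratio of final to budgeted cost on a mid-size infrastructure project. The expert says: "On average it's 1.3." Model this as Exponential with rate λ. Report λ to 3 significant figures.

λ ≈ 0.769

Exponential mean = 1/λ, so λ = 1/1.3 = 0.769.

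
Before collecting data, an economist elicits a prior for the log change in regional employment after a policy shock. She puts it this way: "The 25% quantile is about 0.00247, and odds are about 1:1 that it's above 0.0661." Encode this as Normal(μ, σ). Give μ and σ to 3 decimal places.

μ = 0.066, σ = 0.094

The p-quantile of Normal(μ,σ) is μ + z_p·σ, with z_{0.25} = -0.6745 and z_{0.5} = 0.
Eliminate σ: μ = (z₂·x₁ − z₁·x₂)/(z₂ − z₁) = (0·0.00247 − (-0.6745)·0.0661)/0.6745 = 0.066.
Then σ = (x₂ − x₁)/(z₂ − z₁) = (0.0661 − 0.00247)/0.6745 = 0.094.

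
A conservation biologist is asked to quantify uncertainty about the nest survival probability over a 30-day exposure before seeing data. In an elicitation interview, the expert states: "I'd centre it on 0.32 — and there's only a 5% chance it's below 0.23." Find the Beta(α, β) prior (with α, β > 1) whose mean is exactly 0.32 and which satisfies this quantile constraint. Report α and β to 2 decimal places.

With mean 0.32 fixed, write α = 0.32s, β = 0.68s where s = α+β.
Need P(θ < 0.23) = 0.05 under Beta(0.32s, 0.68s). Normal approximation: (q−m)/√(m(1−m)/s) ≈ z_{0.05} = -1.64, so s ≈ 0.32·0.68·(-1.64)²/(0.23−0.32)² = 72.7.
At s = 72.7: P(θ<0.23) ≈ 0.043. Adjusting to match 0.05 gives s ≈ 66.94.
So α = 0.32·66.94 ≈ 21.42, β = 0.68·66.94 ≈ 45.52.

α ≈ 21.42, β ≈ 45.52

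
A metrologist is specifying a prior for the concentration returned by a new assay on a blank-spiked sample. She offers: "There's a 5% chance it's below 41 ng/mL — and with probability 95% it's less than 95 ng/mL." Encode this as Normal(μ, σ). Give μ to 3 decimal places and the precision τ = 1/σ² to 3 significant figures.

The p-quantile of Normal(μ,σ) is μ + z_p·σ, with z_{0.05} = -1.645 and z_{0.95} = 1.645.
Eliminate σ: μ = (z₂·x₁ − z₁·x₂)/(z₂ − z₁) = (1.645·41 − (-1.645)·95)/3.29 = 68.000.
Then σ = (x₂ − x₁)/(z₂ − z₁) = (95 − 41)/3.29 = 16.415.
Precision τ = 1/σ² = 1/16.41² = 0.00371.

μ = 68.000, τ = 0.00371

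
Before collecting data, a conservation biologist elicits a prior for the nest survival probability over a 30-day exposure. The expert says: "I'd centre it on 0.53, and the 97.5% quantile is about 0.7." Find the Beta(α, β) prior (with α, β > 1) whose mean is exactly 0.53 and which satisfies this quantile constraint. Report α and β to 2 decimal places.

With mean 0.53 fixed, write α = 0.53s, β = 0.47s where s = α+β.
Need P(θ < 0.7) = 0.975 under Beta(0.53s, 0.47s). Normal approximation: (q−m)/√(m(1−m)/s) ≈ z_{0.975} = 1.96, so s ≈ 0.53·0.47·(1.96)²/(0.7−0.53)² = 33.1.
At s = 33.1: P(θ<0.7) ≈ 0.979. Adjusting to match 0.975 gives s ≈ 30.93.
So α = 0.53·30.93 ≈ 16.39, β = 0.47·30.93 ≈ 14.54.

α ≈ 16.39, β ≈ 14.54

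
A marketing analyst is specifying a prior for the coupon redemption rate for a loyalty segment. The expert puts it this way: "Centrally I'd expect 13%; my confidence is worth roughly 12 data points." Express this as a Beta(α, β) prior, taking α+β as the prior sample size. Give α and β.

α = 1.56, β = 10.44

Under the effective-sample-size interpretation, Beta(α, β) has prior mean α/(α+β) and prior sample size α+β.
So α+β = 12 and α/(α+β) = 0.13, giving α = 0.13·12 = 1.56 and β = 12 − 1.56 = 10.44.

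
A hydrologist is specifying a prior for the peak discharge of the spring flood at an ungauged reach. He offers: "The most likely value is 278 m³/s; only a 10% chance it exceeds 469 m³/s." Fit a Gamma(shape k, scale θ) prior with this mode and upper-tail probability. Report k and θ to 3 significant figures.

Gamma(k,θ) with k>1 has mode (k−1)θ, so θ = 278/(k−1).
Need P(X < 469) = 0.9 with θ tied to k this way. Start at k = 2, θ = 278: P(X<469) ≈ 0.503.
Too low — raise k to concentrate. Iterating converges to k ≈ 7.92.
Then θ = 278/(7.92−1) ≈ 40.2.

k ≈ 7.92, θ ≈ 40.2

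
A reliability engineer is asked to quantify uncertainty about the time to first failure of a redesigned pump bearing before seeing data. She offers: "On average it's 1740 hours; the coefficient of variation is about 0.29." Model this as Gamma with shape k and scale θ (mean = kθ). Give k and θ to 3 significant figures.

k ≈ 11.9, θ ≈ 146

For Gamma(k, scale θ): mean = kθ, variance = kθ², so CV = 1/√k.
CV = 0.29, hence k = 1/CV² = 11.9.
Then θ = mean/k = 1740/11.9 = 146.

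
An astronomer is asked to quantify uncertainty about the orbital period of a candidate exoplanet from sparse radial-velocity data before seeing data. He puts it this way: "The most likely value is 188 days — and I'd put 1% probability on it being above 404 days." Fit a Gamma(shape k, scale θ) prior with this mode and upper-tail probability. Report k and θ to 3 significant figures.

Gamma(k,θ) with k>1 has mode (k−1)θ, so θ = 188/(k−1).
Need P(X < 404) = 0.99 with θ tied to k this way. Start at k = 2, θ = 188: P(X<404) ≈ 0.633.
Too low — raise k to concentrate. Iterating converges to k ≈ 9.28.
Then θ = 188/(9.28−1) ≈ 22.7.

k ≈ 9.28, θ ≈ 22.7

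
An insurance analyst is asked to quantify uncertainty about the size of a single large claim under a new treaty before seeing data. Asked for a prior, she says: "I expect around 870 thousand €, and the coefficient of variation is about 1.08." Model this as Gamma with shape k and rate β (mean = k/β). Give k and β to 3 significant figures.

For Gamma(k, rate β): mean = k/β, variance = k/β², so CV = 1/√k.
CV = 1.08, hence k = 1/CV² = 0.857.
Then β = k/mean = 0.857/870 = 0.000985.

k ≈ 0.857, β ≈ 0.000985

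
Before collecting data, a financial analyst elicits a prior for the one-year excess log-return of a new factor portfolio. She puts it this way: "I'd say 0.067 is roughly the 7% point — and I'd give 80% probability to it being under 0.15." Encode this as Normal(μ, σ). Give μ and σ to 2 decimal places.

For Normal(μ,σ), the p-quantile is μ + z_p·σ. Here z_{0.07} = -1.476, z_{0.8} = 0.8416.
So 0.067 = μ − 1.476σ and 0.15 = μ + 0.8416σ.
Subtracting: σ = (0.15 − 0.067)/(0.8416 − (-1.476)) = 0.04.
Then μ = 0.067 − (-1.476)·0.04 = 0.12.

μ = 0.12, σ = 0.04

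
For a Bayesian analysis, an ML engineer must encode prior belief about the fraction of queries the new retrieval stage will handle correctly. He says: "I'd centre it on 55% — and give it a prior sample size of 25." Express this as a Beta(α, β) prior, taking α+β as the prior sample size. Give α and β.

Under the effective-sample-size interpretation, Beta(α, β) has prior mean α/(α+β) and prior sample size α+β.
So α+β = 25 and α/(α+β) = 0.55, giving α = 0.55·25 = 13.75 and β = 25 − 13.75 = 11.25.

α = 13.75, β = 11.25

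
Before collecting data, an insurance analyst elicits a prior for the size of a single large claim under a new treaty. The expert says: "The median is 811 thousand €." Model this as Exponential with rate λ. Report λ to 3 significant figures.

Exponential median = ln 2 / λ, so λ = ln 2 / 811.0 = 0.000855.

λ ≈ 0.000855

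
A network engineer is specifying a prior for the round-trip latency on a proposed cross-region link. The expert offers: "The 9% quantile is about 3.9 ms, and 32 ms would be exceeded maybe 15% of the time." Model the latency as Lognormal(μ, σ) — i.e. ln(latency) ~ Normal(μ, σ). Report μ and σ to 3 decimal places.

μ ≈ 2.548, σ ≈ 0.885

If T ~ Lognormal(μ,σ) then ln T ~ Normal(μ,σ), so the p-quantile of ln T is μ + z_p·σ.
ln(3.9) = 1.361 and ln(32) = 3.466; z_{0.09} = -1.341, z_{0.85} = 1.036.
σ = (3.466 − 1.361)/(1.036 − (-1.341)) = 0.885.
μ = 1.361 − (-1.341)·0.885 = 2.548.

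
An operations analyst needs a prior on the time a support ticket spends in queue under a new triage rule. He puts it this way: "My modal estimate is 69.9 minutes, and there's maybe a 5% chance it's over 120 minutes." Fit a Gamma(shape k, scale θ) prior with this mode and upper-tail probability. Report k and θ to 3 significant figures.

k ≈ 10.6, θ ≈ 7.31

Gamma(k,θ) with k>1 has mode (k−1)θ, so θ = 69.9/(k−1).
Need P(X < 120) = 0.95 with θ tied to k this way. Start at k = 2, θ = 69.9: P(X<120) ≈ 0.512.
Too low — raise k to concentrate. Iterating converges to k ≈ 10.6.
Then θ = 69.9/(10.6−1) ≈ 7.31.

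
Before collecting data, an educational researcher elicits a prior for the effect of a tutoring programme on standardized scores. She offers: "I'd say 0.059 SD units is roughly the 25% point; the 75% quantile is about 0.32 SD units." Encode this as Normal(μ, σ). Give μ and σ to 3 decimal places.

μ = 0.190, σ = 0.193

The p-quantile of Normal(μ,σ) is μ + z_p·σ, with z_{0.25} = -0.6745 and z_{0.75} = 0.6745.
Eliminate σ: μ = (z₂·x₁ − z₁·x₂)/(z₂ − z₁) = (0.6745·0.059 − (-0.6745)·0.32)/1.349 = 0.190.
Then σ = (x₂ − x₁)/(z₂ − z₁) = (0.32 − 0.059)/1.349 = 0.193.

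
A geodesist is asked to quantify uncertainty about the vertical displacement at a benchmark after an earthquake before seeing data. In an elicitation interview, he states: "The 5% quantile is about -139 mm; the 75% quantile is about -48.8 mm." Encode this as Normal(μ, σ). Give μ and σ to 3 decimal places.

For Normal(μ,σ), the p-quantile is μ + z_p·σ. Here z_{0.05} = -1.645, z_{0.75} = 0.6745.
So -139 = μ − 1.645σ and -48.8 = μ + 0.6745σ.
Subtracting: σ = (-48.8 − -139)/(0.6745 − (-1.645)) = 38.890.
Then μ = -139 − (-1.645)·38.890 = -75.031.

μ = -75.031, σ = 38.890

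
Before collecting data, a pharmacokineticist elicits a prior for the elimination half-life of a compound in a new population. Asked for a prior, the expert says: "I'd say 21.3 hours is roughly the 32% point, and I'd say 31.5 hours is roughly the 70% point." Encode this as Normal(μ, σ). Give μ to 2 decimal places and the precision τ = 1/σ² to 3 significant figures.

For Normal(μ,σ), the p-quantile is μ + z_p·σ. Here z_{0.32} = -0.4677, z_{0.7} = 0.5244.
So 21.3 = μ − 0.4677σ and 31.5 = μ + 0.5244σ.
Subtracting: σ = (31.5 − 21.3)/(0.5244 − (-0.4677)) = 10.28.
Then μ = 21.3 − (-0.4677)·10.28 = 26.11.
Precision τ = 1/σ² = 1/10.28² = 0.00946.

μ = 26.11, τ = 0.00946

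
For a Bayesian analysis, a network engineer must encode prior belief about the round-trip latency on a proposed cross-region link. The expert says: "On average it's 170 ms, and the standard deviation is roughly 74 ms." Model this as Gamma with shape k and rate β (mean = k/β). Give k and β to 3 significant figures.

For Gamma(k, rate β): mean = k/β, variance = k/β², so CV = 1/√k.
CV = SD/mean = 74/170 = 0.4353, hence k = 1/CV² = 5.28.
Then β = k/mean = 5.28/170 = 0.031.

k ≈ 5.28, β ≈ 0.031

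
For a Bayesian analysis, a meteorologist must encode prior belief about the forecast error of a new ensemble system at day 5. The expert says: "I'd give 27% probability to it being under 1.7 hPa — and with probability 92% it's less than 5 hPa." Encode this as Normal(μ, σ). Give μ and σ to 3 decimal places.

μ = 2.702, σ = 1.635

The p-quantile of Normal(μ,σ) is μ + z_p·σ, with z_{0.27} = -0.6128 and z_{0.92} = 1.405.
Eliminate σ: μ = (z₂·x₁ − z₁·x₂)/(z₂ − z₁) = (1.405·1.7 − (-0.6128)·5)/2.018 = 2.702.
Then σ = (x₂ − x₁)/(z₂ − z₁) = (5 − 1.7)/2.018 = 1.635.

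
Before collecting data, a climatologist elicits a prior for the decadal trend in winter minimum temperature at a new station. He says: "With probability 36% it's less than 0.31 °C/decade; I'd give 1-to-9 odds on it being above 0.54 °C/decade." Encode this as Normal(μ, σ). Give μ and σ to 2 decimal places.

For Normal(μ,σ), the p-quantile is μ + z_p·σ. Here z_{0.36} = -0.3585, z_{0.9} = 1.282.
So 0.31 = μ − 0.3585σ and 0.54 = μ + 1.282σ.
Subtracting: σ = (0.54 − 0.31)/(1.282 − (-0.3585)) = 0.14.
Then μ = 0.31 − (-0.3585)·0.14 = 0.36.

μ = 0.36, σ = 0.14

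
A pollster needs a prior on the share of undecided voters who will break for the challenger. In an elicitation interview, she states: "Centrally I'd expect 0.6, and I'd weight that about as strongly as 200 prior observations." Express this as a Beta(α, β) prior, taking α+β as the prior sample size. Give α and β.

Under the effective-sample-size interpretation, Beta(α, β) has prior mean α/(α+β) and prior sample size α+β.
So α+β = 200 and α/(α+β) = 0.6, giving α = 0.6·200 = 120 and β = 200 − 120 = 80.

α = 120, β = 80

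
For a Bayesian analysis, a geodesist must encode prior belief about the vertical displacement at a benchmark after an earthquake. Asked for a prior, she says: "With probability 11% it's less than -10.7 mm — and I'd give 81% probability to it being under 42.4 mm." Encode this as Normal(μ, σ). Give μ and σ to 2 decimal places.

For Normal(μ,σ), the p-quantile is μ + z_p·σ. Here z_{0.11} = -1.227, z_{0.81} = 0.8779.
So -10.7 = μ − 1.227σ and 42.4 = μ + 0.8779σ.
Subtracting: σ = (42.4 − -10.7)/(0.8779 − (-1.227)) = 25.23.
Then μ = -10.7 − (-1.227)·25.23 = 20.25.

μ = 20.25, σ = 25.23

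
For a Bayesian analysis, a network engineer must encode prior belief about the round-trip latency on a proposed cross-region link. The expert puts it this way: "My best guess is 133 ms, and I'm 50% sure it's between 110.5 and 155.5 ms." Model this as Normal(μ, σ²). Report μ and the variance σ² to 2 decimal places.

A symmetric 50% interval runs μ ± z·σ with z = 0.6745.
Half-width = 22.5, so σ = 22.5/0.6745 = 33.359 and σ² = 1112.79.
μ is the stated best guess, 133.00.

μ = 133.00, σ² = 1112.79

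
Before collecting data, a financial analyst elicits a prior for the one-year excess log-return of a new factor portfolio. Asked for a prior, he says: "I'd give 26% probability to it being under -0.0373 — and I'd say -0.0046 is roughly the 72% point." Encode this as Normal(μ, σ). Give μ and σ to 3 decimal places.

μ = -0.020, σ = 0.027

The p-quantile of Normal(μ,σ) is μ + z_p·σ, with z_{0.26} = -0.6433 and z_{0.72} = 0.5828.
Eliminate σ: μ = (z₂·x₁ − z₁·x₂)/(z₂ − z₁) = (0.5828·-0.0373 − (-0.6433)·-0.0046)/1.226 = -0.020.
Then σ = (x₂ − x₁)/(z₂ − z₁) = (-0.0046 − -0.0373)/1.226 = 0.027.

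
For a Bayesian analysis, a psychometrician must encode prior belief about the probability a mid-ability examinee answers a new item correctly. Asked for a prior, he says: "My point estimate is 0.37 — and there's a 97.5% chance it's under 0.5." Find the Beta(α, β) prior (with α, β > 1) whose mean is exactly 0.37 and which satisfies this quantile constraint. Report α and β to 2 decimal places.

With mean 0.37 fixed, write α = 0.37s, β = 0.63s where s = α+β.
Need P(θ < 0.5) = 0.975 under Beta(0.37s, 0.63s). Normal approximation: (q−m)/√(m(1−m)/s) ≈ z_{0.975} = 1.96, so s ≈ 0.37·0.63·(1.96)²/(0.5−0.37)² = 53.0.
At s = 53.0: P(θ<0.5) ≈ 0.973. Adjusting to match 0.975 gives s ≈ 55.31.
So α = 0.37·55.31 ≈ 20.47, β = 0.63·55.31 ≈ 34.85.

α ≈ 20.47, β ≈ 34.85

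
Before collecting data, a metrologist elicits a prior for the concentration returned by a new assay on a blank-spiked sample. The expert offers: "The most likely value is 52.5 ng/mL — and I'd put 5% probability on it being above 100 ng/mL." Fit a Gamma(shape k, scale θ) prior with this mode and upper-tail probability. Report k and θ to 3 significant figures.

Gamma(k,θ) with k>1 has mode (k−1)θ, so θ = 52.5/(k−1).
Need P(X < 100) = 0.95 with θ tied to k this way. Start at k = 2, θ = 52.5: P(X<100) ≈ 0.568.
Too low — raise k to concentrate. Iterating converges to k ≈ 7.69.
Then θ = 52.5/(7.69−1) ≈ 7.84.

k ≈ 7.69, θ ≈ 7.84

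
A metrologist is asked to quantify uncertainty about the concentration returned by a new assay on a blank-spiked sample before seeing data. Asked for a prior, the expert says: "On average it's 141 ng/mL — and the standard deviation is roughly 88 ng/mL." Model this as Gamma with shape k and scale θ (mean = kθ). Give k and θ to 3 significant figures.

k ≈ 2.57, θ ≈ 54.9

For Gamma(k, scale θ): mean = kθ, variance = kθ², so CV = 1/√k.
CV = SD/mean = 88/141 = 0.6241, hence k = 1/CV² = 2.57.
Then θ = mean/k = 141/2.57 = 54.9.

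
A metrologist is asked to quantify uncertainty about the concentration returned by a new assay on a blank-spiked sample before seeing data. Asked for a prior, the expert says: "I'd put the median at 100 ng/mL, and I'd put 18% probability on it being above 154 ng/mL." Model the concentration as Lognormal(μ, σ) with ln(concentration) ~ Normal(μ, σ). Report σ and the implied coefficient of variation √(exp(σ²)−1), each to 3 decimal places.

σ ≈ 0.472, CV ≈ 0.499

If T ~ Lognormal(μ,σ) then ln T ~ Normal(μ,σ), so the p-quantile of ln T is μ + z_p·σ.
ln(100) = 4.605 and ln(154) = 5.037; z_{0.5} = 0, z_{0.82} = 0.9154.
σ = (5.037 − 4.605)/(0.9154 − (0)) = 0.472.
μ = 4.605 − (0)·0.472 = 4.605.
CV = √(exp(σ²)−1) = √(exp(0.2225)−1) = 0.499.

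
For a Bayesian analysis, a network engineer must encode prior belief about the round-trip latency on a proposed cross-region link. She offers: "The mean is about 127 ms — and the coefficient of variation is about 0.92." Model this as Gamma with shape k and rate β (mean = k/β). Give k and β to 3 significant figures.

For Gamma(k, rate β): mean = k/β, variance = k/β², so CV = 1/√k.
CV = 0.92, hence k = 1/CV² = 1.18.
Then β = k/mean = 1.18/127 = 0.0093.

k ≈ 1.18, β ≈ 0.0093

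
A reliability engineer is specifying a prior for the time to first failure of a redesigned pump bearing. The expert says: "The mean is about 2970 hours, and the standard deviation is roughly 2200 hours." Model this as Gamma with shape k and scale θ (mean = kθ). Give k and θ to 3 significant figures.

k ≈ 1.82, θ ≈ 1630

For Gamma(k, scale θ): mean = kθ, variance = kθ², so CV = 1/√k.
CV = SD/mean = 2200/2970 = 0.7407, hence k = 1/CV² = 1.82.
Then θ = mean/k = 2970/1.82 = 1630.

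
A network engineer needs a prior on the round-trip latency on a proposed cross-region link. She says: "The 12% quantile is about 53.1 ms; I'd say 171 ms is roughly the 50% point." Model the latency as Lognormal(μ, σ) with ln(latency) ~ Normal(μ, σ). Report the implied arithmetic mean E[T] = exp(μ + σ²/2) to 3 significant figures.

If T ~ Lognormal(μ,σ) then ln T ~ Normal(μ,σ), so the p-quantile of ln T is μ + z_p·σ.
ln(53.1) = 3.972 and ln(171) = 5.142; z_{0.12} = -1.175, z_{0.5} = 0.
σ = (5.142 − 3.972)/(0 − (-1.175)) = 0.995.
μ = 3.972 − (-1.175)·0.995 = 5.142.
E[T] = exp(μ + σ²/2) = exp(5.142 + 0.4953) = 281 ms.

E[T] ≈ 281 ms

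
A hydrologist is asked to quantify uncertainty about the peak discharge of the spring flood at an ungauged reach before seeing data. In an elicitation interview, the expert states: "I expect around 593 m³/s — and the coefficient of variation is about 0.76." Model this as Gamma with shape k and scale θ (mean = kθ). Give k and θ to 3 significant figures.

k ≈ 1.73, θ ≈ 343

For Gamma(k, scale θ): mean = kθ, variance = kθ², so CV = 1/√k.
CV = 0.76, hence k = 1/CV² = 1.73.
Then θ = mean/k = 593/1.73 = 343.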